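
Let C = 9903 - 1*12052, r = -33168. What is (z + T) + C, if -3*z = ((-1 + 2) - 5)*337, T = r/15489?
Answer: -8786435/5163 ≈ -1701.8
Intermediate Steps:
T = -11056/5163 (T = -33168/15489 = -33168*1/15489 = -11056/5163 ≈ -2.1414)
z = 1348/3 (z = -((-1 + 2) - 5)*337/3 = -(1 - 5)*337/3 = -(-4)*337/3 = -1/3*(-1348) = 1348/3 ≈ 449.33)
C = -2149 (C = 9903 - 12052 = -2149)
(z + T) + C = (1348/3 - 11056/5163) - 2149 = 2308852/5163 - 2149 = -8786435/5163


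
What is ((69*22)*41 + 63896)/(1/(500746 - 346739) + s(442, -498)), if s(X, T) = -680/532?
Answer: -369084859822/3740151 ≈ -98682.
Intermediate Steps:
s(X, T) = -170/133 (s(X, T) = -680*1/532 = -170/133)
((69*22)*41 + 63896)/(1/(500746 - 346739) + s(442, -498)) = ((69*22)*41 + 63896)/(1/(500746 - 346739) - 170/133) = (1518*41 + 63896)/(1/154007 - 170/133) = (62238 + 63896)/(1/154007 - 170/133) = 126134/(-3740151/2926133) = 126134*(-2926133/3740151) = -369084859822/3740151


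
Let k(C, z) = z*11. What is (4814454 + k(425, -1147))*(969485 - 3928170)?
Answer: -14207123104345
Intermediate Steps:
k(C, z) = 11*z
(4814454 + k(425, -1147))*(969485 - 3928170) = (4814454 + 11*(-1147))*(969485 - 3928170) = (4814454 - 12617)*(-2958685) = 4801837*(-2958685) = -14207123104345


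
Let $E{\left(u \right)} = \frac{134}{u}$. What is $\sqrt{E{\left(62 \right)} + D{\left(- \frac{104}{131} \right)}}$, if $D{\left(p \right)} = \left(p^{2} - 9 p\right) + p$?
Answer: $\frac{\sqrt{150778885}}{4061} \approx 3.0237$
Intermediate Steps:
$D{\left(p \right)} = p^{2} - 8 p$
$\sqrt{E{\left(62 \right)} + D{\left(- \frac{104}{131} \right)}} = \sqrt{\frac{134}{62} + - \frac{104}{131} \left(-8 - \frac{104}{131}\right)} = \sqrt{134 \cdot \frac{1}{62} + \left(-104\right) \frac{1}{131} \left(-8 - \frac{104}{131}\right)} = \sqrt{\frac{67}{31} - \frac{104 \left(-8 - \frac{104}{131}\right)}{131}} = \sqrt{\frac{67}{31} - - \frac{119808}{17161}} = \sqrt{\frac{67}{31} + \frac{119808}{17161}} = \sqrt{\frac{4863835}{531991}} = \frac{\sqrt{150778885}}{4061}$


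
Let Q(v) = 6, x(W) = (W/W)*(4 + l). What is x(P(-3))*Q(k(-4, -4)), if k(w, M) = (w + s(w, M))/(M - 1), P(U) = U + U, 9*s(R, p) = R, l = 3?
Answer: 42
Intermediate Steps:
s(R, p) = R/9
P(U) = 2*U
x(W) = 7 (x(W) = (W/W)*(4 + 3) = 1*7 = 7)
k(w, M) = 10*w/(9*(-1 + M)) (k(w, M) = (w + w/9)/(M - 1) = (10*w/9)/(-1 + M) = 10*w/(9*(-1 + M)))
x(P(-3))*Q(k(-4, -4)) = 7*6 = 42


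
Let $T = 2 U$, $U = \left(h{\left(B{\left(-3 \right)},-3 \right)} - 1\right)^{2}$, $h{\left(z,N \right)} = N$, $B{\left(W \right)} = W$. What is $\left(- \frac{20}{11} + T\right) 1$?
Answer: $\frac{332}{11} \approx 30.182$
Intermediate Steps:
$U = 16$ ($U = \left(-3 - 1\right)^{2} = \left(-4\right)^{2} = 16$)
$T = 32$ ($T = 2 \cdot 16 = 32$)
$\left(- \frac{20}{11} + T\right) 1 = \left(- \frac{20}{11} + 32\right) 1 = \frac{332}{11} \cdot 1 = \frac{332}{11}$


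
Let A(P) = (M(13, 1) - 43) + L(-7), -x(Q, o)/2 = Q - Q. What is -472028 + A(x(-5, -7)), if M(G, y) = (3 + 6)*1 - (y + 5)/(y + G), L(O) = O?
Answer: -3304486/7 ≈ -4.7207e+5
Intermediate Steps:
x(Q, o) = 0 (x(Q, o) = -2*(Q - Q) = -2*0 = 0)
M(G, y) = 9 - (5 + y)/(G + y) (M(G, y) = 9*1 - (5 + y)/(G + y) = 9 - (5 + y)/(G + y))
A(P) = -290/7 (A(P) = ((-5 + 8*1 + 9*13)/(13 + 1) - 43) - 7 = ((-5 + 8 + 117)/14 - 43) - 7 = ((1/14)*120 - 43) - 7 = (60/7 - 43) - 7 = -241/7 - 7 = -290/7)
-472028 + A(x(-5, -7)) = -472028 - 290/7 = -3304486/7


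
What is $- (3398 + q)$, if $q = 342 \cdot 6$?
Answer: $-5450$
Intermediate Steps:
$q = 2052$
$- (3398 + q) = - (3398 + 2052) = \left(-1\right) 5450 = -5450$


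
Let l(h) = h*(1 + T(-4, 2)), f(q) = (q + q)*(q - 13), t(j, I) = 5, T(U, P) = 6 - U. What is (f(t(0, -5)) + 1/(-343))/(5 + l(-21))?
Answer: 27441/77518 ≈ 0.35400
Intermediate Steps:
f(q) = 2*q*(-13 + q) (f(q) = (2*q)*(-13 + q) = 2*q*(-13 + q))
l(h) = 11*h (l(h) = h*(1 + (6 - 1*(-4))) = h*(1 + (6 + 4)) = h*(1 + 10) = h*11 = 11*h)
(f(t(0, -5)) + 1/(-343))/(5 + l(-21)) = (2*5*(-13 + 5) + 1/(-343))/(5 + 11*(-21)) = (2*5*(-8) - 1/343)/(5 - 231) = (-80 - 1/343)/(-226) = -27441/343*(-1/226) = 27441/77518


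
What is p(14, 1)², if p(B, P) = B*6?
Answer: 7056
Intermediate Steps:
p(B, P) = 6*B
p(14, 1)² = (6*14)² = 84² = 7056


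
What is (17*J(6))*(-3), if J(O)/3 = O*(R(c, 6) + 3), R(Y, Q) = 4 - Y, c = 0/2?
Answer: -6426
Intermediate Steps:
c = 0 (c = 0*(1/2) = 0)
J(O) = 21*O (J(O) = 3*(O*((4 - 1*0) + 3)) = 3*(O*((4 + 0) + 3)) = 3*(O*(4 + 3)) = 3*(O*7) = 3*(7*O) = 21*O)
(17*J(6))*(-3) = (17*(21*6))*(-3) = (17*126)*(-3) = 2142*(-3) = -6426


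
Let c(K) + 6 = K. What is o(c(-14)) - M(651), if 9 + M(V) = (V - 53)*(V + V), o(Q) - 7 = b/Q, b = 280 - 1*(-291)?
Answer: -15572171/20 ≈ -7.7861e+5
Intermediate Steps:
c(K) = -6 + K
b = 571 (b = 280 + 291 = 571)
o(Q) = 7 + 571/Q
M(V) = -9 + 2*V*(-53 + V) (M(V) = -9 + (V - 53)*(V + V) = -9 + (-53 + V)*(2*V) = -9 + 2*V*(-53 + V))
o(c(-14)) - M(651) = (7 + 571/(-6 - 14)) - (-9 - 106*651 + 2*651**2) = (7 + 571/(-20)) - (-9 - 69006 + 2*423801) = (7 + 571*(-1/20)) - (-9 - 69006 + 847602) = (7 - 571/20) - 1*778587 = -431/20 - 778587 = -15572171/20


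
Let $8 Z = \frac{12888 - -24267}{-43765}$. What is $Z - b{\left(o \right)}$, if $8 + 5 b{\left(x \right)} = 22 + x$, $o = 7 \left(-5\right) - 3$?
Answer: $\frac{1643421}{350120} \approx 4.6939$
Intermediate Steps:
$o = -38$ ($o = -35 - 3 = -38$)
$b{\left(x \right)} = \frac{14}{5} + \frac{x}{5}$ ($b{\left(x \right)} = - \frac{8}{5} + \frac{22 + x}{5} = - \frac{8}{5} + \left(\frac{22}{5} + \frac{x}{5}\right) = \frac{14}{5} + \frac{x}{5}$)
$Z = - \frac{7431}{70024}$ ($Z = \frac{\left(12888 - -24267\right) \frac{1}{-43765}}{8} = \frac{\left(12888 + 24267\right) \left(- \frac{1}{43765}\right)}{8} = \frac{37155 \left(- \frac{1}{43765}\right)}{8} = \frac{1}{8} \left(- \frac{7431}{8753}\right) = - \frac{7431}{70024} \approx -0.10612$)
$Z - b{\left(o \right)} = - \frac{7431}{70024} - \left(\frac{14}{5} + \frac{1}{5} \left(-38\right)\right) = - \frac{7431}{70024} - \left(\frac{14}{5} - \frac{38}{5}\right) = - \frac{7431}{70024} - - \frac{24}{5} = - \frac{7431}{70024} + \frac{24}{5} = \frac{1643421}{350120}$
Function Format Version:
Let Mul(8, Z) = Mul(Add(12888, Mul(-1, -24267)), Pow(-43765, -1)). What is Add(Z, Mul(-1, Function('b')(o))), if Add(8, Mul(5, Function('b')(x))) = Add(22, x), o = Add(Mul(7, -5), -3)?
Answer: Rational(1643421, 350120) ≈ 4.6939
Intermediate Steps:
o = -38 (o = Add(-35, -3) = -38)
Function('b')(x) = Add(Rational(14, 5), Mul(Rational(1, 5), x)) (Function('b')(x) = Add(Rational(-8, 5), Mul(Rational(1, 5), Add(22, x))) = Add(Rational(-8, 5), Add(Rational(22, 5), Mul(Rational(1, 5), x))) = Add(Rational(14, 5), Mul(Rational(1, 5), x)))
Z = Rational(-7431, 70024) (Z = Mul(Rational(1, 8), Mul(Add(12888, Mul(-1, -24267)), Pow(-43765, -1))) = Mul(Rational(1, 8), Mul(Add(12888, 24267), Rational(-1, 43765))) = Mul(Rational(1, 8), Mul(37155, Rational(-1, 43765))) = Mul(Rational(1, 8), Rational(-7431, 8753)) = Rational(-7431, 70024) ≈ -0.10612)
Add(Z, Mul(-1, Function('b')(o))) = Add(Rational(-7431, 70024), Mul(-1, Add(Rational(14, 5), Mul(Rational(1, 5), -38)))) = Add(Rational(-7431, 70024), Mul(-1, Add(Rational(14, 5), Rational(-38, 5)))) = Add(Rational(-7431, 70024), Mul(-1, Rational(-24, 5))) = Add(Rational(-7431, 70024), Rational(24, 5)) = Rational(1643421, 350120)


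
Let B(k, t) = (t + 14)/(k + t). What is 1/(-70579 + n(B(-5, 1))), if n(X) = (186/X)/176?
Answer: -110/7763721 ≈ -1.4168e-5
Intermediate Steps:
B(k, t) = (14 + t)/(k + t)
n(X) = 93/(88*X) (n(X) = (186/X)*(1/176) = 93/(88*X))
1/(-70579 + n(B(-5, 1))) = 1/(-70579 + 93/(88*(((14 + 1)/(-5 + 1))))) = 1/(-70579 + 93/(88*((15/(-4))))) = 1/(-70579 + 93/(88*((-¼*15)))) = 1/(-70579 + 93/(88*(-15/4))) = 1/(-70579 + (93/88)*(-4/15)) = 1/(-70579 - 31/110) = 1/(-7763721/110) = -110/7763721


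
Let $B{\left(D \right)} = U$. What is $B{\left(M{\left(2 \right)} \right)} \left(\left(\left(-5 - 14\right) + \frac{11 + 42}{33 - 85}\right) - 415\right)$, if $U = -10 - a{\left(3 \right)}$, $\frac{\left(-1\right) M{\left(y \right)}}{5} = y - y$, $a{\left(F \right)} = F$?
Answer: $\frac{22621}{4} \approx 5655.3$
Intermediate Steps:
$M{\left(y \right)} = 0$ ($M{\left(y \right)} = - 5 \left(y - y\right) = \left(-5\right) 0 = 0$)
$U = -13$ ($U = -10 - 3 = -13$)
$B{\left(D \right)} = -13$
$B{\left(M{\left(2 \right)} \right)} \left(\left(\left(-5 - 14\right) + \frac{11 + 42}{33 - 85}\right) - 415\right) = - 13 \left(\left(\left(-5 - 14\right) + \frac{11 + 42}{33 - 85}\right) - 415\right) = - 13 \left(\left(-19 + \frac{53}{-52}\right) - 415\right) = - 13 \left(\left(-19 + 53 \left(- \frac{1}{52}\right)\right) - 415\right) = - 13 \left(\left(-19 - \frac{53}{52}\right) - 415\right) = - 13 \left(- \frac{1041}{52} - 415\right) = \left(-13\right) \left(- \frac{22621}{52}\right) = \frac{22621}{4}$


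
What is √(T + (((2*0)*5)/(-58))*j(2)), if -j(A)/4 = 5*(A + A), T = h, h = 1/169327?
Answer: √169327/169327 ≈ 0.0024302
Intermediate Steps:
h = 1/169327 ≈ 5.9057e-6
T = 1/169327 ≈ 5.9057e-6
j(A) = -40*A (j(A) = -20*(A + A) = -20*2*A = -40*A)
√(T + (((2*0)*5)/(-58))*j(2)) = √(1/169327 + (((2*0)*5)/(-58))*(-40*2)) = √(1/169327 - 0*5*(-80)) = √(1/169327 - 1/58*0*(-80)) = √(1/169327 + 0*(-80)) = √(1/169327 + 0) = √(1/169327) = √169327/169327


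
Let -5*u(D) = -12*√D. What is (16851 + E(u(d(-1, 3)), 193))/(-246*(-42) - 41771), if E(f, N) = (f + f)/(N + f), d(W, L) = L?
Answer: -15684791979/29263201127 - 23160*√3/29263201127 ≈ -0.53599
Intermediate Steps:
u(D) = 12*√D/5 (u(D) = -(-12)*√D/5 = 12*√D/5)
E(f, N) = 2*f/(N + f) (E(f, N) = (2*f)/(N + f) = 2*f/(N + f))
(16851 + E(u(d(-1, 3)), 193))/(-246*(-42) - 41771) = (16851 + 2*(12*√3/5)/(193 + 12*√3/5))/(-246*(-42) - 41771) = (16851 + 24*√3/(5*(193 + 12*√3/5)))/(10332 - 41771) = (16851 + 24*√3/(5*(193 + 12*√3/5)))/(-31439) = (16851 + 24*√3/(5*(193 + 12*√3/5)))*(-1/31439) = -16851/31439 - 24*√3/(157195*(193 + 12*√3/5))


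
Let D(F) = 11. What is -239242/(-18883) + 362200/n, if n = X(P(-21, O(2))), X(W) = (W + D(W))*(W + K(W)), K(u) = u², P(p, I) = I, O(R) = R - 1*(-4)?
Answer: 3505120694/6741231 ≈ 519.95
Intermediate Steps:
O(R) = 4 + R (O(R) = R + 4 = 4 + R)
X(W) = (11 + W)*(W + W²) (X(W) = (W + 11)*(W + W²) = (11 + W)*(W + W²))
n = 714 (n = (4 + 2)*(11 + (4 + 2)² + 12*(4 + 2)) = 6*(11 + 6² + 12*6) = 6*(11 + 36 + 72) = 6*119 = 714)
-239242/(-18883) + 362200/n = -239242/(-18883) + 362200/714 = -239242*(-1/18883) + 362200*(1/714) = 239242/18883 + 181100/357 = 3505120694/6741231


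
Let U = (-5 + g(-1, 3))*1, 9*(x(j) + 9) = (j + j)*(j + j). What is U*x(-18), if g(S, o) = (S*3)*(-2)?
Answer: 135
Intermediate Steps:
g(S, o) = -6*S (g(S, o) = (3*S)*(-2) = -6*S)
x(j) = -9 + 4*j**2/9 (x(j) = -9 + ((j + j)*(j + j))/9 = -9 + ((2*j)*(2*j))/9 = -9 + (4*j**2)/9 = -9 + 4*j**2/9)
U = 1 (U = (-5 - 6*(-1))*1 = (-5 + 6)*1 = 1*1 = 1)
U*x(-18) = 1*(-9 + (4/9)*(-18)**2) = 1*(-9 + (4/9)*324) = 1*(-9 + 144) = 1*135 = 135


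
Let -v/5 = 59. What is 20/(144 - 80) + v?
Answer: -4715/16 ≈ -294.69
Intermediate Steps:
v = -295 (v = -5*59 = -295)
20/(144 - 80) + v = 20/(144 - 80) - 295 = 20/64 - 295 = (1/64)*20 - 295 = 5/16 - 295 = -4715/16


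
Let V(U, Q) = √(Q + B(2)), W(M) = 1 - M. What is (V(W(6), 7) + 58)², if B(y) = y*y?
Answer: (58 + √11)² ≈ 3759.7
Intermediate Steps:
B(y) = y²
V(U, Q) = √(4 + Q) (V(U, Q) = √(Q + 2²) = √(Q + 4) = √(4 + Q))
(V(W(6), 7) + 58)² = (√(4 + 7) + 58)² = (√11 + 58)² = (58 + √11)²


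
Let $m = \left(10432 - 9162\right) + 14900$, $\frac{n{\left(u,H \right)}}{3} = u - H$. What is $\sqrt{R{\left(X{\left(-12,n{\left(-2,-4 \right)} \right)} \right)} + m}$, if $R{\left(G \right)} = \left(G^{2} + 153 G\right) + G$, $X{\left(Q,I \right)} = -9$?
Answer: $\sqrt{14865} \approx 121.92$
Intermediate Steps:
$n{\left(u,H \right)} = - 3 H + 3 u$ ($n{\left(u,H \right)} = 3 \left(u - H\right) = - 3 H + 3 u$)
$R{\left(G \right)} = G^{2} + 154 G$
$m = 16170$ ($m = 1270 + 14900 = 16170$)
$\sqrt{R{\left(X{\left(-12,n{\left(-2,-4 \right)} \right)} \right)} + m} = \sqrt{- 9 \left(154 - 9\right) + 16170} = \sqrt{\left(-9\right) 145 + 16170} = \sqrt{-1305 + 16170} = \sqrt{14865}$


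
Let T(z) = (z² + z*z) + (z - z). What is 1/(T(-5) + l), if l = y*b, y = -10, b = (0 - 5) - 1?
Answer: 1/110 ≈ 0.0090909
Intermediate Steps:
T(z) = 2*z² (T(z) = (z² + z²) + 0 = 2*z² + 0 = 2*z²)
b = -6 (b = -5 - 1 = -6)
l = 60 (l = -10*(-6) = 60)
1/(T(-5) + l) = 1/(2*(-5)² + 60) = 1/(2*25 + 60) = 1/(50 + 60) = 1/110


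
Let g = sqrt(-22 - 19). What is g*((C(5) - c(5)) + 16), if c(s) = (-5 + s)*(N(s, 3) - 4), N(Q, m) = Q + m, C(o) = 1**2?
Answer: 17*I*sqrt(41) ≈ 108.85*I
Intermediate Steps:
C(o) = 1
g = I*sqrt(41) (g = sqrt(-41) = I*sqrt(41) ≈ 6.4031*I)
c(s) = (-1 + s)*(-5 + s) (c(s) = (-5 + s)*((s + 3) - 4) = (-5 + s)*((3 + s) - 4) = (-5 + s)*(-1 + s) = (-1 + s)*(-5 + s))
g*((C(5) - c(5)) + 16) = (I*sqrt(41))*((1 - (5 + 5**2 - 6*5)) + 16) = (I*sqrt(41))*((1 - (5 + 25 - 30)) + 16) = (I*sqrt(41))*((1 - 1*0) + 16) = (I*sqrt(41))*((1 + 0) + 16) = (I*sqrt(41))*(1 + 16) = (I*sqrt(41))*17 = 17*I*sqrt(41)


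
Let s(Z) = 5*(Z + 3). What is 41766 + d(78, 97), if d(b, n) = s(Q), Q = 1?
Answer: 41786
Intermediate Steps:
s(Z) = 15 + 5*Z (s(Z) = 5*(3 + Z) = 15 + 5*Z)
d(b, n) = 20 (d(b, n) = 15 + 5*1 = 15 + 5 = 20)
41766 + d(78, 97) = 41766 + 20 = 41786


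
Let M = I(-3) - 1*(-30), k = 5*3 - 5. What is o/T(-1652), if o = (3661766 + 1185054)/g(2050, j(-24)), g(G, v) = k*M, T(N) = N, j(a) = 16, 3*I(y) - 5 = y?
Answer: -727023/75992 ≈ -9.5671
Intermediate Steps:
I(y) = 5/3 + y/3
k = 10 (k = 15 - 5 = 10)
M = 92/3 (M = (5/3 + (1/3)*(-3)) - 1*(-30) = (5/3 - 1) + 30 = 2/3 + 30 = 92/3 ≈ 30.667)
g(G, v) = 920/3 (g(G, v) = 10*(92/3) = 920/3)
o = 727023/46 (o = (3661766 + 1185054)/(920/3) = 4846820*(3/920) = 727023/46 ≈ 15805.)
o/T(-1652) = (727023/46)/(-1652) = (727023/46)*(-1/1652) = -727023/75992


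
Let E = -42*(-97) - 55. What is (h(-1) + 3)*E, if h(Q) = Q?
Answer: 8038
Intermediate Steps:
E = 4019 (E = 4074 - 55 = 4019)
(h(-1) + 3)*E = (-1 + 3)*4019 = 2*4019 = 8038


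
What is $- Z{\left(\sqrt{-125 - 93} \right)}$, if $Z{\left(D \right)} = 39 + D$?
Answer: $-39 - i \sqrt{218} \approx -39.0 - 14.765 i$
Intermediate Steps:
$- Z{\left(\sqrt{-125 - 93} \right)} = - (39 + \sqrt{-125 - 93}) = - (39 + \sqrt{-218}) = - (39 + i \sqrt{218}) = -39 - i \sqrt{218}$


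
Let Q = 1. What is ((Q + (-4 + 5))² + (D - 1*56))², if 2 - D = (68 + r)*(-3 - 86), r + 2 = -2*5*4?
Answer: 5125696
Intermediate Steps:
r = -42 (r = -2 - 2*5*4 = -2 - 10*4 = -2 - 40 = -42)
D = 2316 (D = 2 - (68 - 42)*(-3 - 86) = 2 - 26*(-89) = 2 - 1*(-2314) = 2 + 2314 = 2316)
((Q + (-4 + 5))² + (D - 1*56))² = ((1 + (-4 + 5))² + (2316 - 1*56))² = ((1 + 1)² + (2316 - 56))² = (2² + 2260)² = (4 + 2260)² = 2264² = 5125696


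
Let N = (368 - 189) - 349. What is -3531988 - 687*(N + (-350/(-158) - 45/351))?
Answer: -3508880816/1027 ≈ -3.4166e+6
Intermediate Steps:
N = -170 (N = 179 - 349 = -170)
-3531988 - 687*(N + (-350/(-158) - 45/351)) = -3531988 - 687*(-170 + (-350/(-158) - 45/351)) = -3531988 - 687*(-170 + (-350*(-1/158) - 45*1/351)) = -3531988 - 687*(-170 + (175/79 - 5/39)) = -3531988 - 687*(-170 + 6430/3081) = -3531988 - 687*(-517340/3081) = -3531988 + 118470860/1027 = -3508880816/1027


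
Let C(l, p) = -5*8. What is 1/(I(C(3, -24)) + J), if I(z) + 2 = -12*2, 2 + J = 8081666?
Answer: 1/8081638 ≈ 1.2374e-7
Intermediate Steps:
J = 8081664 (J = -2 + 8081666 = 8081664)
C(l, p) = -40
I(z) = -26 (I(z) = -2 - 12*2 = -2 - 24 = -26)
1/(I(C(3, -24)) + J) = 1/(-26 + 8081664) = 1/8081638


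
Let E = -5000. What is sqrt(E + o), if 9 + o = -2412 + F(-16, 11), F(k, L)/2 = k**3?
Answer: I*sqrt(15613) ≈ 124.95*I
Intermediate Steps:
F(k, L) = 2*k**3
o = -10613 (o = -9 + (-2412 + 2*(-16)**3) = -9 + (-2412 + 2*(-4096)) = -9 + (-2412 - 8192) = -9 - 10604 = -10613)
sqrt(E + o) = sqrt(-5000 - 10613) = sqrt(-15613) = I*sqrt(15613)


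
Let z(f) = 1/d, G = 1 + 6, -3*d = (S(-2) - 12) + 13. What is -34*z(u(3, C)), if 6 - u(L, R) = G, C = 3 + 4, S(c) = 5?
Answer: 17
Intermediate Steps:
d = -2 (d = -((5 - 12) + 13)/3 = -(-7 + 13)/3 = -⅓*6 = -2)
G = 7
C = 7
u(L, R) = -1 (u(L, R) = 6 - 1*7 = 6 - 7 = -1)
z(f) = -½ (z(f) = 1/(-2) = -½)
-34*z(u(3, C)) = -34*(-½) = 17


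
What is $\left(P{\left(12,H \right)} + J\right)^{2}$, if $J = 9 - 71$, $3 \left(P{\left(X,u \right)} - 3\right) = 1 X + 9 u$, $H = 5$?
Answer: $1600$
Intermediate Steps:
$P{\left(X,u \right)} = 3 + 3 u + \frac{X}{3}$ ($P{\left(X,u \right)} = 3 + \frac{1 X + 9 u}{3} = 3 + \frac{X + 9 u}{3} = 3 + \left(3 u + \frac{X}{3}\right) = 3 + 3 u + \frac{X}{3}$)
$J = -62$
$\left(P{\left(12,H \right)} + J\right)^{2} = \left(\left(3 + 3 \cdot 5 + \frac{1}{3} \cdot 12\right) - 62\right)^{2} = \left(\left(3 + 15 + 4\right) - 62\right)^{2} = \left(22 - 62\right)^{2} = \left(-40\right)^{2} = 1600$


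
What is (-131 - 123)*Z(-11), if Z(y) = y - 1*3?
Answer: 3556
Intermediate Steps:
Z(y) = -3 + y (Z(y) = y - 3 = -3 + y)
(-131 - 123)*Z(-11) = (-131 - 123)*(-3 - 11) = -254*(-14) = 3556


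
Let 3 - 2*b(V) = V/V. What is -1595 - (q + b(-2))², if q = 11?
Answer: -1739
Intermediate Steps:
b(V) = 1 (b(V) = 3/2 - V/(2*V) = 3/2 - ½*1 = 3/2 - ½ = 1)
-1595 - (q + b(-2))² = -1595 - (11 + 1)² = -1595 - 1*12² = -1595 - 1*144 = -1595 - 144 = -1739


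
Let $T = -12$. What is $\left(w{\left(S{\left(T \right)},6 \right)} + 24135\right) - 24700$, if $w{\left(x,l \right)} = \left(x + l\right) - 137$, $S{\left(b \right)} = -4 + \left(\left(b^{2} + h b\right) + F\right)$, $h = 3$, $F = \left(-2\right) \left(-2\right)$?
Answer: $-588$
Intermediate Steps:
$F = 4$
$S{\left(b \right)} = b^{2} + 3 b$ ($S{\left(b \right)} = -4 + \left(\left(b^{2} + 3 b\right) + 4\right) = -4 + \left(4 + b^{2} + 3 b\right) = b^{2} + 3 b$)
$w{\left(x,l \right)} = -137 + l + x$ ($w{\left(x,l \right)} = \left(l + x\right) - 137 = -137 + l + x$)
$\left(w{\left(S{\left(T \right)},6 \right)} + 24135\right) - 24700 = \left(\left(-137 + 6 - 12 \left(3 - 12\right)\right) + 24135\right) - 24700 = \left(\left(-137 + 6 - -108\right) + 24135\right) - 24700 = \left(\left(-137 + 6 + 108\right) + 24135\right) - 24700 = \left(-23 + 24135\right) - 24700 = 24112 - 24700 = -588$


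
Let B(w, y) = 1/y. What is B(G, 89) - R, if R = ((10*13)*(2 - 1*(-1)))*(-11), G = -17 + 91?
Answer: 381811/89 ≈ 4290.0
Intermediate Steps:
G = 74
R = -4290 (R = (130*(2 + 1))*(-11) = (130*3)*(-11) = 390*(-11) = -4290)
B(G, 89) - R = 1/89 - 1*(-4290) = 1/89 + 4290 = 381811/89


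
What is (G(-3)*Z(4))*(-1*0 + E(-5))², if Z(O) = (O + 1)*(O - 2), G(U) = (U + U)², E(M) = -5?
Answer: 9000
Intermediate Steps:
G(U) = 4*U² (G(U) = (2*U)² = 4*U²)
Z(O) = (1 + O)*(-2 + O)
(G(-3)*Z(4))*(-1*0 + E(-5))² = ((4*(-3)²)*(-2 + 4² - 1*4))*(-1*0 - 5)² = ((4*9)*(-2 + 16 - 4))*(0 - 5)² = (36*10)*(-5)² = 360*25 = 9000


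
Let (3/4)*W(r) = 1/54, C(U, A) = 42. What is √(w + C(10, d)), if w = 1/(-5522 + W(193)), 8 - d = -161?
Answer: √525153656445/111820 ≈ 6.4807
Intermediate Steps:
d = 169 (d = 8 - 1*(-161) = 8 + 161 = 169)
W(r) = 2/81 (W(r) = (4/3)/54 = (4/3)*(1/54) = 2/81)
w = -81/447280 (w = 1/(-5522 + 2/81) = 1/(-447280/81) = -81/447280 ≈ -0.00018109)
√(w + C(10, d)) = √(-81/447280 + 42) = √(18785679/447280) = √525153656445/111820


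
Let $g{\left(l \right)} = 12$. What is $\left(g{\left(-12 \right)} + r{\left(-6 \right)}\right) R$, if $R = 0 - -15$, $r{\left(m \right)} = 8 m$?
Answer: $-540$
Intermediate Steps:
$R = 15$ ($R = 0 + 15 = 15$)
$\left(g{\left(-12 \right)} + r{\left(-6 \right)}\right) R = \left(12 + 8 \left(-6\right)\right) 15 = \left(12 - 48\right) 15 = \left(-36\right) 15 = -540$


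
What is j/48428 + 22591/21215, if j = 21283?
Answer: 1545555793/1027400020 ≈ 1.5043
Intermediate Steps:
j/48428 + 22591/21215 = 21283/48428 + 22591/21215 = 1545555793/1027400020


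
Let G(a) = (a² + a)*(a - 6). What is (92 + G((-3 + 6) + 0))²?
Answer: 3136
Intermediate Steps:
G(a) = (-6 + a)*(a + a²) (G(a) = (a + a²)*(-6 + a) = (-6 + a)*(a + a²))
(92 + G((-3 + 6) + 0))² = (92 + ((-3 + 6) + 0)*(-6 + ((-3 + 6) + 0)² - 5*((-3 + 6) + 0)))² = (92 + (3 + 0)*(-6 + (3 + 0)² - 5*(3 + 0)))² = (92 + 3*(-6 + 3² - 5*3))² = (92 + 3*(-6 + 9 - 15))² = (92 + 3*(-12))² = (92 - 36)² = 56² = 3136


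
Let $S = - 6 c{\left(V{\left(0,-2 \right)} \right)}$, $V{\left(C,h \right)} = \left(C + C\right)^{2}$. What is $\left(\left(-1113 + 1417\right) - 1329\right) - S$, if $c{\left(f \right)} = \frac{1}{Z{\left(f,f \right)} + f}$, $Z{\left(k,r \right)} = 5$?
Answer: $- \frac{5119}{5} \approx -1023.8$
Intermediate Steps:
$V{\left(C,h \right)} = 4 C^{2}$ ($V{\left(C,h \right)} = \left(2 C\right)^{2} = 4 C^{2}$)
$c{\left(f \right)} = \frac{1}{5 + f}$
$S = - \frac{6}{5}$ ($S = - \frac{6}{5 + 4 \cdot 0^{2}} = - \frac{6}{5 + 4 \cdot 0} = - \frac{6}{5 + 0} = - \frac{6}{5} \approx -1.2$)
$\left(\left(-1113 + 1417\right) - 1329\right) - S = \left(\left(-1113 + 1417\right) - 1329\right) - - \frac{6}{5} = \left(304 - 1329\right) + \frac{6}{5} = -1025 + \frac{6}{5} = - \frac{5119}{5}$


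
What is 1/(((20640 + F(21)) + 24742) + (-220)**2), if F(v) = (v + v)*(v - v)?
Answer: 1/93782 ≈ 1.0663e-5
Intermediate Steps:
F(v) = 0 (F(v) = (2*v)*0 = 0)
1/(((20640 + F(21)) + 24742) + (-220)**2) = 1/(((20640 + 0) + 24742) + (-220)**2) = 1/((20640 + 24742) + 48400) = 1/(45382 + 48400) = 1/93782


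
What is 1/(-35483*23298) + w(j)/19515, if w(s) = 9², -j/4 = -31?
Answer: 22320432713/5377572485670 ≈ 0.0041507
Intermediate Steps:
j = 124 (j = -4*(-31) = 124)
w(s) = 81
1/(-35483*23298) + w(j)/19515 = 1/(-35483*23298) + 81/19515 = -1/35483*1/23298 + 81*(1/19515) = -1/826682934 + 27/6505 = 22320432713/5377572485670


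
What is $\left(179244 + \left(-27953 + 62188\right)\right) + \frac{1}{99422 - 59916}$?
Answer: $\frac{8433701375}{39506} \approx 2.1348 \cdot 10^{5}$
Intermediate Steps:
$\left(179244 + \left(-27953 + 62188\right)\right) + \frac{1}{99422 - 59916} = \left(179244 + 34235\right) + \frac{1}{39506} = 213479 + \frac{1}{39506} = \frac{8433701375}{39506}$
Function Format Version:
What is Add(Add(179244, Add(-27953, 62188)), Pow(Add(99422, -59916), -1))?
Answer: Rational(8433701375, 39506) ≈ 2.1348e+5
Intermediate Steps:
Add(Add(179244, Add(-27953, 62188)), Pow(Add(99422, -59916), -1)) = Add(Add(179244, 34235), Pow(39506, -1)) = Add(213479, Rational(1, 39506)) = Rational(8433701375, 39506)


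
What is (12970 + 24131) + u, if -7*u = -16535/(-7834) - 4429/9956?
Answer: 10127898245127/272983564 ≈ 37101.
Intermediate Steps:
u = -64962837/272983564 (u = -(-16535/(-7834) - 4429/9956)/7 = -(-16535*(-1/7834) - 4429*1/9956)/7 = -(16535/7834 - 4429/9956)/7 = -1/7*64962837/38997652 = -64962837/272983564 ≈ -0.23797)
(12970 + 24131) + u = (12970 + 24131) - 64962837/272983564 = 37101 - 64962837/272983564 = 10127898245127/272983564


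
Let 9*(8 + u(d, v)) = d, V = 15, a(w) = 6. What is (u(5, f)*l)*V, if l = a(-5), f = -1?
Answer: -670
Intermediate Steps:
l = 6
u(d, v) = -8 + d/9
(u(5, f)*l)*V = ((-8 + (⅑)*5)*6)*15 = ((-8 + 5/9)*6)*15 = -67/9*6*15 = -134/3*15 = -670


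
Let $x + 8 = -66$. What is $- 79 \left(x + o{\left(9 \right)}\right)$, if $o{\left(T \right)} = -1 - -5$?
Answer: $5530$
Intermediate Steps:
$o{\left(T \right)} = 4$ ($o{\left(T \right)} = -1 + 5 = 4$)
$x = -74$ ($x = -8 - 66 = -74$)
$- 79 \left(x + o{\left(9 \right)}\right) = - 79 \left(-74 + 4\right) = \left(-79\right) \left(-70\right) = 5530$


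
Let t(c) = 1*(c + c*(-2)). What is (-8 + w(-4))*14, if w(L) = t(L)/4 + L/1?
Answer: -154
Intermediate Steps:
t(c) = -c (t(c) = 1*(c - 2*c) = 1*(-c) = -c)
w(L) = 3*L/4 (w(L) = -L/4 + L/1 = -L*(¼) + L*1 = -L/4 + L = 3*L/4)
(-8 + w(-4))*14 = (-8 + (¾)*(-4))*14 = (-8 - 3)*14 = -11*14 = -154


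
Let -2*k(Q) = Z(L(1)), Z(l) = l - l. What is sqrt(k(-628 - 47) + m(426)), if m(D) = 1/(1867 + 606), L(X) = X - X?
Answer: sqrt(2473)/2473 ≈ 0.020109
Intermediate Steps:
L(X) = 0
m(D) = 1/2473
Z(l) = 0
k(Q) = 0 (k(Q) = -1/2*0 = 0)
sqrt(k(-628 - 47) + m(426)) = sqrt(0 + 1/2473) = sqrt(1/2473) = sqrt(2473)/2473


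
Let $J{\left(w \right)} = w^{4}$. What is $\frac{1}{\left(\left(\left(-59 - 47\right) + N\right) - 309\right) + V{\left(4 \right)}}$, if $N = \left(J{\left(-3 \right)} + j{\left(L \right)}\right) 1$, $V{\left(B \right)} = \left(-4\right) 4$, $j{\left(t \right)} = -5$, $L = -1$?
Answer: $- \frac{1}{355} \approx -0.0028169$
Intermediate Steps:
$V{\left(B \right)} = -16$
$N = 76$ ($N = \left(\left(-3\right)^{4} - 5\right) 1 = \left(81 - 5\right) 1 = 76 \cdot 1 = 76$)
$\frac{1}{\left(\left(\left(-59 - 47\right) + N\right) - 309\right) + V{\left(4 \right)}} = \frac{1}{\left(\left(\left(-59 - 47\right) + 76\right) - 309\right) - 16} = \frac{1}{\left(\left(-106 + 76\right) - 309\right) - 16} = \frac{1}{\left(-30 - 309\right) - 16} = \frac{1}{-339 - 16} = \frac{1}{-355} = - \frac{1}{355}$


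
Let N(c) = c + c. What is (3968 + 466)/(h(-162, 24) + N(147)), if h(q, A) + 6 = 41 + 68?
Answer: 4434/397 ≈ 11.169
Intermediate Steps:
N(c) = 2*c
h(q, A) = 103 (h(q, A) = -6 + (41 + 68) = -6 + 109 = 103)
(3968 + 466)/(h(-162, 24) + N(147)) = (3968 + 466)/(103 + 2*147) = 4434/(103 + 294) = 4434/397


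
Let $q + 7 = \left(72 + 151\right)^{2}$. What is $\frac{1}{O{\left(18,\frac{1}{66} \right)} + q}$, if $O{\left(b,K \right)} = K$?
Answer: $\frac{66}{3281653} \approx 2.0112 \cdot 10^{-5}$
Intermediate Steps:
$q = 49722$ ($q = -7 + \left(72 + 151\right)^{2} = -7 + 223^{2} = -7 + 49729 = 49722$)
$\frac{1}{O{\left(18,\frac{1}{66} \right)} + q} = \frac{1}{\frac{1}{66} + 49722} = \frac{1}{\frac{3281653}{66}} = \frac{66}{3281653}$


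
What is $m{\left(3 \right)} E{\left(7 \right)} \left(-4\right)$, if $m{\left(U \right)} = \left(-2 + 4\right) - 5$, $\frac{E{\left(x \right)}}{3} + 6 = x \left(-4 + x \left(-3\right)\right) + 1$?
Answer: $-6480$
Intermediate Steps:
$E{\left(x \right)} = -15 + 3 x \left(-4 - 3 x\right)$ ($E{\left(x \right)} = -18 + 3 \left(x \left(-4 + x \left(-3\right)\right) + 1\right) = -18 + 3 \left(x \left(-4 - 3 x\right) + 1\right) = -18 + 3 \left(1 + x \left(-4 - 3 x\right)\right) = -18 + \left(3 + 3 x \left(-4 - 3 x\right)\right) = -15 + 3 x \left(-4 - 3 x\right)$)
$m{\left(U \right)} = -3$ ($m{\left(U \right)} = 2 - 5 = -3$)
$m{\left(3 \right)} E{\left(7 \right)} \left(-4\right) = - 3 \left(-15 - 84 - 9 \cdot 7^{2}\right) \left(-4\right) = - 3 \left(-15 - 84 - 441\right) \left(-4\right) = \left(-3\right) \left(-540\right) \left(-4\right) = 1620 \left(-4\right) = -6480$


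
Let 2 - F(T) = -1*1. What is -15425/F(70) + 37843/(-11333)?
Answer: -174925054/33999 ≈ -5145.0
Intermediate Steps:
F(T) = 3 (F(T) = 2 - (-1) = 2 - 1*(-1) = 2 + 1 = 3)
-15425/F(70) + 37843/(-11333) = -15425/3 + 37843/(-11333) = -15425*⅓ + 37843*(-1/11333) = -15425/3 - 37843/11333 = -174925054/33999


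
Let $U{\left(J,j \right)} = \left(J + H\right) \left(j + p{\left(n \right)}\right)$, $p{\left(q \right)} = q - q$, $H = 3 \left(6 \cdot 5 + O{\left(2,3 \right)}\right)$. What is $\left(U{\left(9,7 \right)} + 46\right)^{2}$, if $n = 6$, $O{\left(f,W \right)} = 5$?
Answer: $712336$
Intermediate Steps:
$H = 105$ ($H = 3 \left(6 \cdot 5 + 5\right) = 3 \left(30 + 5\right) = 3 \cdot 35 = 105$)
$p{\left(q \right)} = 0$
$U{\left(J,j \right)} = j \left(105 + J\right)$ ($U{\left(J,j \right)} = \left(J + 105\right) \left(j + 0\right) = \left(105 + J\right) j = j \left(105 + J\right)$)
$\left(U{\left(9,7 \right)} + 46\right)^{2} = \left(7 \left(105 + 9\right) + 46\right)^{2} = \left(7 \cdot 114 + 46\right)^{2} = \left(798 + 46\right)^{2} = 844^{2} = 712336$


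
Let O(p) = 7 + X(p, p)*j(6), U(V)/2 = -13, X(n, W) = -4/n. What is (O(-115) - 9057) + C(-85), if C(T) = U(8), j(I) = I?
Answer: -1043716/115 ≈ -9075.8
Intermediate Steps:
U(V) = -26 (U(V) = 2*(-13) = -26)
O(p) = 7 - 24/p (O(p) = 7 - 4/p*6 = 7 - 24/p)
C(T) = -26
(O(-115) - 9057) + C(-85) = ((7 - 24/(-115)) - 9057) - 26 = ((7 - 24*(-1/115)) - 9057) - 26 = ((7 + 24/115) - 9057) - 26 = (829/115 - 9057) - 26 = -1040726/115 - 26 = -1043716/115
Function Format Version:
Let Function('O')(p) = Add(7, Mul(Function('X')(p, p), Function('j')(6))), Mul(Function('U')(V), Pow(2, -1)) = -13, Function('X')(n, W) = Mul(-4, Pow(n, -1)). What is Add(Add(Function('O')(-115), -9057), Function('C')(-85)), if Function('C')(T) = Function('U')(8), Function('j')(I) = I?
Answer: Rational(-1043716, 115) ≈ -9075.8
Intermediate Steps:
Function('U')(V) = -26 (Function('U')(V) = Mul(2, -13) = -26)
Function('O')(p) = Add(7, Mul(-24, Pow(p, -1))) (Function('O')(p) = Add(7, Mul(Mul(-4, Pow(p, -1)), 6)) = Add(7, Mul(-24, Pow(p, -1))))
Function('C')(T) = -26
Add(Add(Function('O')(-115), -9057), Function('C')(-85)) = Add(Add(Add(7, Mul(-24, Pow(-115, -1))), -9057), -26) = Add(Add(Add(7, Mul(-24, Rational(-1, 115))), -9057), -26) = Add(Add(Add(7, Rational(24, 115)), -9057), -26) = Add(Add(Rational(829, 115), -9057), -26) = Add(Rational(-1040726, 115), -26) = Rational(-1043716, 115)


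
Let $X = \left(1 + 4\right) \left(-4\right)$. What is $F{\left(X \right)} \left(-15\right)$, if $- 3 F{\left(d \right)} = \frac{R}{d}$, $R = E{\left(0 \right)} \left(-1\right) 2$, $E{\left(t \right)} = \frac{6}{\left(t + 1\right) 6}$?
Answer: $\frac{1}{2} \approx 0.5$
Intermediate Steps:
$E{\left(t \right)} = \frac{6}{6 + 6 t}$ ($E{\left(t \right)} = \frac{6}{\left(1 + t\right) 6} = \frac{6}{6 + 6 t}$)
$X = -20$ ($X = 5 \left(-4\right) = -20$)
$R = -2$ ($R = \frac{1}{1 + 0} \left(-1\right) 2 = 1^{-1} \left(-1\right) 2 = 1 \left(-1\right) 2 = \left(-1\right) 2 = -2$)
$F{\left(d \right)} = \frac{2}{3 d}$ ($F{\left(d \right)} = - \frac{\left(-2\right) \frac{1}{d}}{3} = \frac{2}{3 d}$)
$F{\left(X \right)} \left(-15\right) = \frac{2}{3 \left(-20\right)} \left(-15\right) = \frac{2}{3} \left(- \frac{1}{20}\right) \left(-15\right) = \left(- \frac{1}{30}\right) \left(-15\right) = \frac{1}{2}$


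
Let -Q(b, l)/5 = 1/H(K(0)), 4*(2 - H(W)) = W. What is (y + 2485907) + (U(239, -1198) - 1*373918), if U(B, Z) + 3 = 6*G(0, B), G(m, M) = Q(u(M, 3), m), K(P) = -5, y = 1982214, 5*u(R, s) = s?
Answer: 53224480/13 ≈ 4.0942e+6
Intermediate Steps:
u(R, s) = s/5
H(W) = 2 - W/4
Q(b, l) = -20/13 (Q(b, l) = -5/(2 - ¼*(-5)) = -5/(2 + 5/4) = -5/13/4 = -5*4/13 = -20/13)
G(m, M) = -20/13
U(B, Z) = -159/13 (U(B, Z) = -3 + 6*(-20/13) = -3 - 120/13 = -159/13)
(y + 2485907) + (U(239, -1198) - 1*373918) = (1982214 + 2485907) + (-159/13 - 1*373918) = 4468121 + (-159/13 - 373918) = 4468121 - 4861093/13 = 53224480/13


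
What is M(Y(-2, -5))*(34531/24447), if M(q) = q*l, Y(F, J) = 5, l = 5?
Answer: 863275/24447 ≈ 35.312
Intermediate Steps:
M(q) = 5*q (M(q) = q*5 = 5*q)
M(Y(-2, -5))*(34531/24447) = (5*5)*(34531/24447) = 25*(34531*(1/24447)) = 25*(34531/24447) = 863275/24447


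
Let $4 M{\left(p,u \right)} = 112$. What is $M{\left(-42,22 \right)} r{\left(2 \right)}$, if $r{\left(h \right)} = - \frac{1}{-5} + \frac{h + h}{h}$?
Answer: $\frac{308}{5} \approx 61.6$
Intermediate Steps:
$r{\left(h \right)} = \frac{11}{5}$ ($r{\left(h \right)} = \left(-1\right) \left(- \frac{1}{5}\right) + \frac{2 h}{h} = \frac{1}{5} + 2 = \frac{11}{5}$)
$M{\left(p,u \right)} = 28$ ($M{\left(p,u \right)} = \frac{1}{4} \cdot 112 = 28$)
$M{\left(-42,22 \right)} r{\left(2 \right)} = 28 \cdot \frac{11}{5} = \frac{308}{5}$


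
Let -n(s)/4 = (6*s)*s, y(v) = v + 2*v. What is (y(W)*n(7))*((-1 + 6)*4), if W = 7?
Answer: -493920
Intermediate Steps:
y(v) = 3*v
n(s) = -24*s**2 (n(s) = -4*6*s*s = -24*s**2)
(y(W)*n(7))*((-1 + 6)*4) = ((3*7)*(-24*7**2))*((-1 + 6)*4) = (21*(-24*49))*(5*4) = (21*(-1176))*20 = -24696*20 = -493920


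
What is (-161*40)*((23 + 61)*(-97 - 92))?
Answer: 102241440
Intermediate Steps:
(-161*40)*((23 + 61)*(-97 - 92)) = -540960*(-189) = -6440*(-15876) = 102241440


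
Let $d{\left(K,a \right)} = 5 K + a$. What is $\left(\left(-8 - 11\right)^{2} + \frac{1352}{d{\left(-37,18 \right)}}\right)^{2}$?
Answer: $\frac{3473334225}{27889} \approx 1.2454 \cdot 10^{5}$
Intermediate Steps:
$d{\left(K,a \right)} = a + 5 K$
$\left(\left(-8 - 11\right)^{2} + \frac{1352}{d{\left(-37,18 \right)}}\right)^{2} = \left(\left(-8 - 11\right)^{2} + \frac{1352}{18 + 5 \left(-37\right)}\right)^{2} = \left(\left(-19\right)^{2} + \frac{1352}{18 - 185}\right)^{2} = \left(361 + \frac{1352}{-167}\right)^{2} = \left(361 + 1352 \left(- \frac{1}{167}\right)\right)^{2} = \left(361 - \frac{1352}{167}\right)^{2} = \left(\frac{58935}{167}\right)^{2} = \frac{3473334225}{27889}$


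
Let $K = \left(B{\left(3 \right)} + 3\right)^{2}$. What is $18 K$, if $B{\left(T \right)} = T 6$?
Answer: $7938$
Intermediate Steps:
$B{\left(T \right)} = 6 T$
$K = 441$ ($K = \left(6 \cdot 3 + 3\right)^{2} = \left(18 + 3\right)^{2} = 21^{2} = 441$)
$18 K = 18 \cdot 441 = 7938$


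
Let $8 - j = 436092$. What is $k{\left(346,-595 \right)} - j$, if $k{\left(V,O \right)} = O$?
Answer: $435489$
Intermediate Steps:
$j = -436084$ ($j = 8 - 436092 = -436084$)
$k{\left(346,-595 \right)} - j = -595 - -436084 = -595 + 436084 = 435489$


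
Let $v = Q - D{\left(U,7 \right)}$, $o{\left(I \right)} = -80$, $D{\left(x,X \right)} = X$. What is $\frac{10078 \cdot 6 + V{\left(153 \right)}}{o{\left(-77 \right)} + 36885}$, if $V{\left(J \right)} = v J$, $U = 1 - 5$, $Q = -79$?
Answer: $\frac{9462}{7361} \approx 1.2854$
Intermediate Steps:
$U = -4$ ($U = 1 - 5 = -4$)
$v = -86$ ($v = -79 - 7 = -86$)
$V{\left(J \right)} = - 86 J$
$\frac{10078 \cdot 6 + V{\left(153 \right)}}{o{\left(-77 \right)} + 36885} = \frac{10078 \cdot 6 - 13158}{-80 + 36885} = \frac{60468 - 13158}{36805} = 47310 \cdot \frac{1}{36805} = \frac{9462}{7361}$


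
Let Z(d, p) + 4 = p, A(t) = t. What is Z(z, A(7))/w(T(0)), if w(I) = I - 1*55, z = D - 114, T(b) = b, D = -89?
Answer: -3/55 ≈ -0.054545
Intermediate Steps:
z = -203 (z = -89 - 114 = -203)
Z(d, p) = -4 + p
w(I) = -55 + I (w(I) = I - 55 = -55 + I)
Z(z, A(7))/w(T(0)) = (-4 + 7)/(-55 + 0) = 3/(-55) = 3*(-1/55) = -3/55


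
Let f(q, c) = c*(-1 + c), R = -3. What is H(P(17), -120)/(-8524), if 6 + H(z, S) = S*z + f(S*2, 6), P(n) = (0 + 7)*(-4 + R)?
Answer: -1476/2131 ≈ -0.69263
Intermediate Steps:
P(n) = -49 (P(n) = (0 + 7)*(-4 - 3) = 7*(-7) = -49)
H(z, S) = 24 + S*z (H(z, S) = -6 + (S*z + 6*(-1 + 6)) = -6 + (S*z + 6*5) = -6 + (S*z + 30) = -6 + (30 + S*z) = 24 + S*z)
H(P(17), -120)/(-8524) = (24 - 120*(-49))/(-8524) = (24 + 5880)*(-1/8524) = 5904*(-1/8524) = -1476/2131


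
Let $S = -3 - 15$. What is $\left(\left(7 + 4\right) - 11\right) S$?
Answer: $0$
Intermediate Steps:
$S = -18$ ($S = -3 - 15 = -18$)
$\left(\left(7 + 4\right) - 11\right) S = \left(\left(7 + 4\right) - 11\right) \left(-18\right) = \left(11 - 11\right) \left(-18\right) = 0 \left(-18\right) = 0$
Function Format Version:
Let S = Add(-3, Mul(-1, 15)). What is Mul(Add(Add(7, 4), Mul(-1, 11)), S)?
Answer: 0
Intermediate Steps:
S = -18 (S = Add(-3, -15) = -18)
Mul(Add(Add(7, 4), Mul(-1, 11)), S) = Mul(Add(Add(7, 4), Mul(-1, 11)), -18) = Mul(Add(11, -11), -18) = Mul(0, -18) = 0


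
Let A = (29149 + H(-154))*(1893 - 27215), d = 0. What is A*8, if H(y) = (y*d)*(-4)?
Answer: -5904887824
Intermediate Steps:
H(y) = 0 (H(y) = (y*0)*(-4) = 0*(-4) = 0)
A = -738110978 (A = (29149 + 0)*(1893 - 27215) = 29149*(-25322) = -738110978)
A*8 = -738110978*8 = -5904887824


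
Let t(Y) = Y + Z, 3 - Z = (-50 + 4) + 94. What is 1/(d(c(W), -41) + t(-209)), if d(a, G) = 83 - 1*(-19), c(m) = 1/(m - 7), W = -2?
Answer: -1/152 ≈ -0.0065789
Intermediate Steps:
Z = -45 (Z = 3 - ((-50 + 4) + 94) = 3 - (-46 + 94) = 3 - 1*48 = 3 - 48 = -45)
c(m) = 1/(-7 + m)
d(a, G) = 102 (d(a, G) = 83 + 19 = 102)
t(Y) = -45 + Y (t(Y) = Y - 45 = -45 + Y)
1/(d(c(W), -41) + t(-209)) = 1/(102 + (-45 - 209)) = 1/(102 - 254) = 1/(-152) = -1/152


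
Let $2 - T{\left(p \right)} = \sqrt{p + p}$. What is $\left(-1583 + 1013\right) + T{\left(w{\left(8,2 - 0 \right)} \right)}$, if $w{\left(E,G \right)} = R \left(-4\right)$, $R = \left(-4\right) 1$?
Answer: $-568 - 4 \sqrt{2} \approx -573.66$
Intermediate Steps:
$R = -4$
$w{\left(E,G \right)} = 16$ ($w{\left(E,G \right)} = \left(-4\right) \left(-4\right) = 16$)
$T{\left(p \right)} = 2 - \sqrt{2} \sqrt{p}$ ($T{\left(p \right)} = 2 - \sqrt{p + p} = 2 - \sqrt{2 p} = 2 - \sqrt{2} \sqrt{p}$)
$\left(-1583 + 1013\right) + T{\left(w{\left(8,2 - 0 \right)} \right)} = \left(-1583 + 1013\right) + \left(2 - \sqrt{2} \sqrt{16}\right) = -570 + \left(2 - \sqrt{2} \cdot 4\right) = -570 + \left(2 - 4 \sqrt{2}\right) = -568 - 4 \sqrt{2}$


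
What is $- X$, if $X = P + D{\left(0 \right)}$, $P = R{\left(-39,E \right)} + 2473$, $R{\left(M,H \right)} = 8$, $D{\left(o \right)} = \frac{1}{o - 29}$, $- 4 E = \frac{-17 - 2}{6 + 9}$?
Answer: $- \frac{71948}{29} \approx -2481.0$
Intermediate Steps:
$E = \frac{19}{60}$ ($E = - \frac{\left(-17 - 2\right) \frac{1}{6 + 9}}{4} = - \frac{\left(-19\right) \frac{1}{15}}{4} = \left(- \frac{1}{4}\right) \left(- \frac{19}{15}\right) = \frac{19}{60} \approx 0.31667$)
$D{\left(o \right)} = \frac{1}{-29 + o}$
$P = 2481$ ($P = 8 + 2473 = 2481$)
$X = \frac{71948}{29}$ ($X = 2481 + \frac{1}{-29 + 0} = 2481 + \frac{1}{-29} = 2481 - \frac{1}{29} = \frac{71948}{29} \approx 2481.0$)
$- X = \left(-1\right) \frac{71948}{29} = - \frac{71948}{29}$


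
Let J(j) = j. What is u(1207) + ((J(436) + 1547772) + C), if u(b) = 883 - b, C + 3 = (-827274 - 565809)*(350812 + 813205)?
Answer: -1621570746530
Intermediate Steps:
C = -1621572294414 (C = -3 + (-827274 - 565809)*(350812 + 813205) = -3 - 1393083*1164017 = -3 - 1621572294411 = -1621572294414)
u(1207) + ((J(436) + 1547772) + C) = (883 - 1*1207) + ((436 + 1547772) - 1621572294414) = (883 - 1207) + (1548208 - 1621572294414) = -324 - 1621570746206 = -1621570746530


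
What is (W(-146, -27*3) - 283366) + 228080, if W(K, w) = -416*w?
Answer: -21590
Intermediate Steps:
(W(-146, -27*3) - 283366) + 228080 = (-(-11232)*3 - 283366) + 228080 = (-416*(-81) - 283366) + 228080 = (33696 - 283366) + 228080 = -249670 + 228080 = -21590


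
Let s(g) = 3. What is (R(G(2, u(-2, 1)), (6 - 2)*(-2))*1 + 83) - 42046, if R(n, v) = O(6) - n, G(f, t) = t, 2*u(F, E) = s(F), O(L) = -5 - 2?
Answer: -83943/2 ≈ -41972.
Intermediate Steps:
O(L) = -7
u(F, E) = 3/2 (u(F, E) = (1/2)*3 = 3/2)
R(n, v) = -7 - n
(R(G(2, u(-2, 1)), (6 - 2)*(-2))*1 + 83) - 42046 = ((-7 - 1*3/2)*1 + 83) - 42046 = ((-7 - 3/2)*1 + 83) - 42046 = (-17/2*1 + 83) - 42046 = (-17/2 + 83) - 42046 = 149/2 - 42046 = -83943/2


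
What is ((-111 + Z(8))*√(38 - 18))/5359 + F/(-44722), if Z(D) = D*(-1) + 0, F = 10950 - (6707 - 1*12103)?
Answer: -8173/22361 - 238*√5/5359 ≈ -0.46481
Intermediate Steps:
F = 16346 (F = 10950 - (6707 - 12103) = 10950 - 1*(-5396) = 10950 + 5396 = 16346)
Z(D) = -D (Z(D) = -D + 0 = -D)
((-111 + Z(8))*√(38 - 18))/5359 + F/(-44722) = ((-111 - 1*8)*√(38 - 18))/5359 + 16346/(-44722) = ((-111 - 8)*√20)*(1/5359) + 16346*(-1/44722) = -238*√5*(1/5359) - 8173/22361 = -238*√5/5359 - 8173/22361 = -8173/22361 - 238*√5/5359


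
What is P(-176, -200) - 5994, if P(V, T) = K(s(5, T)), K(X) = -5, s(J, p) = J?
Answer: -5999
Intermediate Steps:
P(V, T) = -5
P(-176, -200) - 5994 = -5 - 5994 = -5999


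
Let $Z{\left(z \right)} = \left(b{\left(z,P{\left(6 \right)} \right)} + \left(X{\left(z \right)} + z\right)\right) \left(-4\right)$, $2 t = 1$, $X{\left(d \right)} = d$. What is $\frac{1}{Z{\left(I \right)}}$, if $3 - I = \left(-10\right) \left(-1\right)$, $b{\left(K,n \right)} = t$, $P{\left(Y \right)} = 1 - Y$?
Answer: $\frac{1}{54} \approx 0.018519$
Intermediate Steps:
$t = \frac{1}{2}$ ($t = \frac{1}{2} \cdot 1 = \frac{1}{2} \approx 0.5$)
$b{\left(K,n \right)} = \frac{1}{2}$
$I = -7$ ($I = 3 - \left(-10\right) \left(-1\right) = 3 - 10 = -7$)
$Z{\left(z \right)} = -2 - 8 z$ ($Z{\left(z \right)} = \left(\frac{1}{2} + \left(z + z\right)\right) \left(-4\right) = \left(\frac{1}{2} + 2 z\right) \left(-4\right) = -2 - 8 z$)
$\frac{1}{Z{\left(I \right)}} = \frac{1}{-2 - -56} = \frac{1}{-2 + 56} = \frac{1}{54}$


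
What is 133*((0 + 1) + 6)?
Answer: 931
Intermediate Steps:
133*((0 + 1) + 6) = 133*(1 + 6) = 133*7 = 931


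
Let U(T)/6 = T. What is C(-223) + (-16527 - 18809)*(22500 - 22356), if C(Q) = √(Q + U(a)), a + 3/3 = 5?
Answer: -5088384 + I*√199 ≈ -5.0884e+6 + 14.107*I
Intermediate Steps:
a = 4 (a = -1 + 5 = 4)
U(T) = 6*T
C(Q) = √(24 + Q) (C(Q) = √(Q + 6*4) = √(Q + 24) = √(24 + Q))
C(-223) + (-16527 - 18809)*(22500 - 22356) = √(24 - 223) + (-16527 - 18809)*(22500 - 22356) = √(-199) - 35336*144 = I*√199 - 5088384 = -5088384 + I*√199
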